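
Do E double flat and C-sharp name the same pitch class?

No

Two spellings are enharmonically equivalent only if they share a pitch class.
Here Ebb → 2, C# → 1; 1 ≠ 2, so they are not.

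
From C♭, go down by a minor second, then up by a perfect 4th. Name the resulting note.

Eb

A minor second down from Cb is Bb (letter B, 1 semitone down).
A perfect fourth up from Bb is Eb (letter E, 5 semitones up).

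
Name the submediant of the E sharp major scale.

C##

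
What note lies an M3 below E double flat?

E down a major third is C, so the target letter is C.
From Ebb, a major third is 4 semitones down: Cbb.

Cbb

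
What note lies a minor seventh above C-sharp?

C up a major seventh is B, so the target letter is B.
From C#, a minor seventh is 10 semitones up: B.

B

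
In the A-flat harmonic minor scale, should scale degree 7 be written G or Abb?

G

Each scale degree takes a distinct letter name. Degree 7 of a scale on A must use the letter G.
G and Abb are enharmonically the same pitch, but only G uses the letter G, so it is the correct spelling here.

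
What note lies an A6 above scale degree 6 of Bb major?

Scale degree 6 of Bb major is G.
An augmented sixth (10 semitones) above G lands on the letter E, giving E#.

E#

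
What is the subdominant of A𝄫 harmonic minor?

Degree 4 takes the letter 3 steps above A, which is D.
In harmonic minor, degree 4 sits 5 semitones above the tonic. Abb + 5 semitones is pitch class 0, spelled on D as Dbb.

Dbb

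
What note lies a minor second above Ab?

Bbb

A second above A lands on the letter B.
A minor second spans 1 semitone, so Ab moves to pitch class 9. On the letter B that is Bbb.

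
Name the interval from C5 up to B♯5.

augmented seventh

The letter names run C→B, a span of 6 letter steps, so the interval is some kind of seventh.
C to B# is 12 semitones. A major seventh is 11, so 12 makes it augmented.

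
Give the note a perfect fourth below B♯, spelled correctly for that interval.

F##

A fourth below B lands on the letter F.
A perfect fourth spans 5 semitones, so B# moves to pitch class 7. On the letter F that is F##.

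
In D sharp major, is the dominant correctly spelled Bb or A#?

A#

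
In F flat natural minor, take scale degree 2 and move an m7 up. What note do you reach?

Fb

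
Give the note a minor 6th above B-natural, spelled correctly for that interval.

G

A sixth above B lands on the letter G.
A minor sixth spans 8 semitones, so B moves to pitch class 7. On the letter G that is G.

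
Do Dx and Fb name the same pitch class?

Yes

D## is pitch class 4; Fb is pitch class 4.
All spellings map to pitch class 4, so they are enharmonically equivalent.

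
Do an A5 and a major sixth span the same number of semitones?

An augmented fifth spans 8 semitones; a major sixth spans 9.
The spans differ, so they are not enharmonic equivalents.

No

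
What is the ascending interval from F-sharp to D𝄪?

augmented sixth

The letter names run F→D, a span of 5 letter steps, so the interval is some kind of sixth.
F# to D## is 10 semitones. A major sixth is 9, so 10 makes it augmented.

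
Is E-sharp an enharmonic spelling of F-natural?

E# is pitch class 5; F is pitch class 5.
All spellings map to pitch class 5, so they are enharmonically equivalent.

Yes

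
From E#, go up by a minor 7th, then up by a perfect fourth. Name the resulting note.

A minor seventh up from E# is D# (letter D, 10 semitones up).
A perfect fourth up from D# is G# (letter G, 5 semitones up).

G#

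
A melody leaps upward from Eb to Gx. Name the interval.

doubly augmented third

The letter names run E→G, a span of 2 letter steps, so the interval is some kind of third.
Eb to G## is 6 semitones. A major third is 4, so 6 makes it doubly augmented.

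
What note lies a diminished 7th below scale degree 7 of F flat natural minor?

F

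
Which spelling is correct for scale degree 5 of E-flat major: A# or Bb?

Each scale degree takes a distinct letter name. Degree 5 of a scale on E must use the letter B.
Bb and A# are enharmonically the same pitch, but only Bb uses the letter B, so it is the correct spelling here.

Bb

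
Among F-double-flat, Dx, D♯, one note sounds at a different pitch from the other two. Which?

In 12-tone equal temperament, enharmonic equivalents share a pitch class. Fbb is pitch class 3; D## is pitch class 4; D# is pitch class 3.
Fbb and D# share pitch class 3, while D## is pitch class 4.

D##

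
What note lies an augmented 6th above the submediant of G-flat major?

The submediant of Gb major is Eb.
An augmented sixth (10 semitones) above Eb lands on the letter C, giving C#.

C#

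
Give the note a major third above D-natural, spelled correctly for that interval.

F#

D up a major third is F#, so the target letter is F.
From D, a major third is 4 semitones up: F#.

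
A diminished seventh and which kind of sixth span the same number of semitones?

major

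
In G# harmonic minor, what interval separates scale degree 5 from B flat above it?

diminished sixth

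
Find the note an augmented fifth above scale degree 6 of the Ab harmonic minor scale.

Scale degree 6 of Ab harmonic minor is Fb.
An augmented fifth (8 semitones) above Fb lands on the letter C, giving C.

C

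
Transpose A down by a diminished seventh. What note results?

A seventh below A lands on the letter B.
A diminished seventh spans 9 semitones, so A moves to pitch class 0. On the letter B that is B#.

B#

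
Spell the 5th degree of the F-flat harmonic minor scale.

Cb

Degree 5 takes the letter 4 steps above F, which is C.
In harmonic minor, degree 5 sits 7 semitones above the tonic. Fb + 7 semitones is pitch class 11, spelled on C as Cb.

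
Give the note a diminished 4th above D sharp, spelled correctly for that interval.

A fourth above D lands on the letter G.
A diminished fourth spans 4 semitones, so D# moves to pitch class 7. On the letter G that is G.

G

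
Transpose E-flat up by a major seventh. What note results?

D

A seventh above E lands on the letter D.
A major seventh spans 11 semitones, so Eb moves to pitch class 2. On the letter D that is D.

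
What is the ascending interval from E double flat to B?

doubly augmented fifth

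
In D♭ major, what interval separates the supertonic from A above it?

The supertonic of Db major is Eb.
Eb up to A: letters E→A make it a fourth; 6 semitones makes it augmented.

augmented fourth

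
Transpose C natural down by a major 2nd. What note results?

A second below C lands on the letter B.
A major second spans 2 semitones, so C moves to pitch class 10. On the letter B that is Bb.

Bb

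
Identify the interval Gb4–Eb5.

The letter names run G→E, a span of 5 letter steps, so the interval is some kind of sixth.
Gb to Eb is 9 semitones. A major sixth is 9, so 9 makes it major.

major sixth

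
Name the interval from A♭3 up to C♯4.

The letter names run A→C, a span of 2 letter steps, so the interval is some kind of third.
Ab to C# is 5 semitones. A major third is 4, so 5 makes it augmented.

augmented third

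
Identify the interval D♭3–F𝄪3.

The letter names run D→F, a span of 2 letter steps, so the interval is some kind of third.
Db to F## is 6 semitones. A major third is 4, so 6 makes it doubly augmented.

doubly augmented third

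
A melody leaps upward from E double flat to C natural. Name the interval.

augmented sixth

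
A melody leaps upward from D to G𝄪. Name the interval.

doubly augmented fourth

Counting letters D–E–F–G gives a fourth.
D→G## = 7 semitones, 2 wider than the perfect fourth (5), so doubly augmented.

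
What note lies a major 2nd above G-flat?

G up a major second is A, so the target letter is A.
From Gb, a major second is 2 semitones up: Ab.

Ab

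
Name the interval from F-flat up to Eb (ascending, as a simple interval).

The letter names run F→E, a span of 6 letter steps, so the interval is some kind of seventh.
Fb to Eb is 11 semitones. A major seventh is 11, so 11 makes it major.

major seventh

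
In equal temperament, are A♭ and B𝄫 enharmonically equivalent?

No

Two spellings are enharmonically equivalent only if they share a pitch class.
Here Ab → 8, Bbb → 9; 8 ≠ 9, so they are not.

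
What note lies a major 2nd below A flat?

A down a major second is G, so the target letter is G.
From Ab, a major second is 2 semitones down: Gb.

Gb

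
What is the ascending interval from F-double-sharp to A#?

Counting letters F–G–A gives a third.
F##→A# = 3 semitones, 1 narrower than the major third (4), so minor.

minor third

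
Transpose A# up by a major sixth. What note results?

A up a major sixth is F#, so the target letter is F.
From A#, a major sixth is 9 semitones up: F##.

F##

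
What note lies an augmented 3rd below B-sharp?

A third below B lands on the letter G.
An augmented third spans 5 semitones, so B# moves to pitch class 7. On the letter G that is G.

G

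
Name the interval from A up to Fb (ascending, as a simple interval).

Counting letters A–B–C–D–E–F gives a sixth.
A→Fb = 7 semitones, 2 narrower than the major sixth (9), so diminished.

diminished sixth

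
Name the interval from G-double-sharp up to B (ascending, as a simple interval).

diminished third

The letter names run G→B, a span of 2 letter steps, so the interval is some kind of third.
G## to B is 2 semitones. A major third is 4, so 2 makes it diminished.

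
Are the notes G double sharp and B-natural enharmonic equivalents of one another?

No

G## is pitch class 9; B is pitch class 11.
The pitch classes differ (9 vs. 11), so they are not enharmonic equivalents.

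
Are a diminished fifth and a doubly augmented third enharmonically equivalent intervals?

Yes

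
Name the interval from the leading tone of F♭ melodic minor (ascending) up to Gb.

minor third

The leading tone of Fb melodic minor (ascending) is Eb.
Eb up to Gb: letters E→G make it a third; 3 semitones makes it minor.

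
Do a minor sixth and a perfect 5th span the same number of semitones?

No

A minor sixth spans 8 semitones; a perfect fifth spans 7.
The spans differ, so they are not enharmonic equivalents.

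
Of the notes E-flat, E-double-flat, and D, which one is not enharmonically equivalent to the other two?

Eb

In 12-tone equal temperament, enharmonic equivalents share a pitch class. Eb is pitch class 3; Ebb is pitch class 2; D is pitch class 2.
Ebb and D share pitch class 2, while Eb is pitch class 3.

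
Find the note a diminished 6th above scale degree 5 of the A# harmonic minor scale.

Scale degree 5 of A# harmonic minor is E#.
A diminished sixth (7 semitones) above E# lands on the letter C, giving C.

C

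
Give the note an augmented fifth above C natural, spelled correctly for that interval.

A fifth above C lands on the letter G.
An augmented fifth spans 8 semitones, so C moves to pitch class 8. On the letter G that is G#.

G#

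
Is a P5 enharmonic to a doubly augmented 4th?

A perfect fifth spans 7 semitones; a doubly augmented fourth spans 7.
They are enharmonically equivalent.

Yes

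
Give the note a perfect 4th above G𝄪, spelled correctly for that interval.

C##

A fourth above G lands on the letter C.
A perfect fourth spans 5 semitones, so G## moves to pitch class 2. On the letter C that is C##.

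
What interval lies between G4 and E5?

The letter names run G→E, a span of 5 letter steps, so the interval is some kind of sixth.
G to E is 9 semitones. A major sixth is 9, so 9 makes it major.

major sixth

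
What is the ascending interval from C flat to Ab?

major sixth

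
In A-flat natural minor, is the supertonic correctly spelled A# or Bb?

Bb

Each scale degree takes a distinct letter name. Degree 2 of a scale on A must use the letter B.
Bb and A# are enharmonically the same pitch, but only Bb uses the letter B, so it is the correct spelling here.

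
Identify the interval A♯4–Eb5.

doubly diminished fifth

Counting letters A–B–C–D–E gives a fifth.
A#→Eb = 5 semitones, 2 narrower than the perfect fifth (7), so doubly diminished.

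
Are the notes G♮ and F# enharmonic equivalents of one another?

No

Two spellings are enharmonically equivalent only if they share a pitch class.
Here G → 7, F# → 6; 6 ≠ 7, so they are not.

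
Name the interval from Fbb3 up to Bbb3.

Counting letters F–G–A–B gives a fourth.
Fbb→Bbb = 6 semitones, 1 wider than the perfect fourth (5), so augmented.

augmented fourth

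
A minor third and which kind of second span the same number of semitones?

augmented

A minor third spans 3 semitones.
A second spanning 3 semitones is augmented (the major second is 2).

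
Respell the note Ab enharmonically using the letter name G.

Ab is pitch class 8. The letter G alone is pitch class 7.
To reach pitch class 8 from G requires an offset of +1 semitone, i.e. sharp: G#.

G#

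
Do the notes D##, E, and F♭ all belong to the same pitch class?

Yes

D## is pitch class 4; E is pitch class 4; Fb is pitch class 4.
All spellings map to pitch class 4, so they are enharmonically equivalent.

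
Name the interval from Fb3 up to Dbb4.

minor sixth

The letter names run F→D, a span of 5 letter steps, so the interval is some kind of sixth.
Fb to Dbb is 8 semitones. A major sixth is 9, so 8 makes it minor.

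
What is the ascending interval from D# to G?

The letter names run D→G, a span of 3 letter steps, so the interval is some kind of fourth.
D# to G is 4 semitones. A perfect fourth is 5, so 4 makes it diminished.

diminished fourth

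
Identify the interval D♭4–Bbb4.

minor sixth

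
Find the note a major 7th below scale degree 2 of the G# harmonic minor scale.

Scale degree 2 of G# harmonic minor is A#.
A major seventh (11 semitones) below A# lands on the letter B, giving B.

B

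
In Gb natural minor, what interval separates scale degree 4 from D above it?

augmented second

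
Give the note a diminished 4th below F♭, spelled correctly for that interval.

C

A fourth below F lands on the letter C.
A diminished fourth spans 4 semitones, so Fb moves to pitch class 0. On the letter C that is C.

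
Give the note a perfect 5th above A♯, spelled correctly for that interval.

A fifth above A lands on the letter E.
A perfect fifth spans 7 semitones, so A# moves to pitch class 5. On the letter E that is E#.

E#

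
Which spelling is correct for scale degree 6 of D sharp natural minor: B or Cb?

Each scale degree takes a distinct letter name. Degree 6 of a scale on D must use the letter B.
B and Cb are enharmonically the same pitch, but only B uses the letter B, so it is the correct spelling here.

B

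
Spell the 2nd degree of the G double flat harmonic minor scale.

Degree 2 takes the letter 1 step above G, which is A.
In harmonic minor, degree 2 sits 2 semitones above the tonic. Gbb + 2 semitones is pitch class 7, spelled on A as Abb.

Abb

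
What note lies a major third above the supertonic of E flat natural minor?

The supertonic of Eb natural minor is F.
A major third (4 semitones) above F lands on the letter A, giving A.

A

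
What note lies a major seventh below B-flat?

B down a major seventh is C, so the target letter is C.
From Bb, a major seventh is 11 semitones down: Cb.

Cb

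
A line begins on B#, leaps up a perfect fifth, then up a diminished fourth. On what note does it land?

A perfect fifth up from B# is F## (letter F, 7 semitones up).
A diminished fourth up from F## is B (letter B, 4 semitones up).

B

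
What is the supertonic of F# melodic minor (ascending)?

G#

Degree 2 takes the letter 1 step above F, which is G.
In melodic minor (ascending), degree 2 sits 2 semitones above the tonic. F# + 2 semitones is pitch class 8, spelled on G as G#.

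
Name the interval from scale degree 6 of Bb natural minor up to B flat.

major third

Scale degree 6 of Bb natural minor is Gb.
Gb up to Bb: letters G→B make it a third; 4 semitones makes it major.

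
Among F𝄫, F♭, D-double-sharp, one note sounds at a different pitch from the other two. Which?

Fbb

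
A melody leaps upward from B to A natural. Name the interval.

minor seventh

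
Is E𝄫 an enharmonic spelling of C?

Two spellings are enharmonically equivalent only if they share a pitch class.
Here Ebb → 2, C → 0; 0 ≠ 2, so they are not.

No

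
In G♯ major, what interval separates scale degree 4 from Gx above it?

Scale degree 4 of G# major is C#.
C# up to G##: letters C→G make it a fifth; 8 semitones makes it augmented.

augmented fifth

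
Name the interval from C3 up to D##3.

The letter names run C→D, a span of 1 letter step, so the interval is some kind of second.
C to D## is 4 semitones. A major second is 2, so 4 makes it doubly augmented.

doubly augmented second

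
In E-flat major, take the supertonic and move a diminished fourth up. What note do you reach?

The supertonic of Eb major is F.
A diminished fourth (4 semitones) above F lands on the letter B, giving Bbb.

Bbb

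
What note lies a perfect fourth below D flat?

A fourth below D lands on the letter A.
A perfect fourth spans 5 semitones, so Db moves to pitch class 8. On the letter A that is Ab.

Ab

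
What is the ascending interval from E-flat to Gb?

minor third

Counting letters E–F–G gives a third.
Eb→Gb = 3 semitones, 1 narrower than the major third (4), so minor.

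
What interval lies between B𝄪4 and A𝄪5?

Counting letters B–C–D–E–F–G–A gives a seventh.
B##→A## = 10 semitones, 1 narrower than the major seventh (11), so minor.

minor seventh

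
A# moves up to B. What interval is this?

minor second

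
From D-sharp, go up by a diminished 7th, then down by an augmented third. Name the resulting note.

Abb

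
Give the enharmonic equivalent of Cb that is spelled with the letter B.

Cb is pitch class 11. The letter B alone is pitch class 11.
Pitch class 11 on B needs no accidental: B.

B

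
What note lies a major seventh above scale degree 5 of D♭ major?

G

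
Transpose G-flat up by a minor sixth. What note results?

Ebb

G up a major sixth is E, so the target letter is E.
From Gb, a minor sixth is 8 semitones up: Ebb.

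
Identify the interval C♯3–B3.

The letter names run C→B, a span of 6 letter steps, so the interval is some kind of seventh.
C# to B is 10 semitones. A major seventh is 11, so 10 makes it minor.

minor seventh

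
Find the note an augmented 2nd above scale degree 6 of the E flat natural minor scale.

D

Scale degree 6 of Eb natural minor is Cb.
An augmented second (3 semitones) above Cb lands on the letter D, giving D.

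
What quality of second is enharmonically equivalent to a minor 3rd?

A minor third spans 3 semitones.
A second spanning 3 semitones is augmented (the major second is 2).

augmented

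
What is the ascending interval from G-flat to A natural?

Counting letters G–A gives a second.
Gb→A = 3 semitones, 1 wider than the major second (2), so augmented.

augmented second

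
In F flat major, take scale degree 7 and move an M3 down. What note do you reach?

Cb

Scale degree 7 of Fb major is Eb.
A major third (4 semitones) below Eb lands on the letter C, giving Cb.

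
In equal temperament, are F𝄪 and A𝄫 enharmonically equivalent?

Yes

F## is pitch class 7; Abb is pitch class 7.
All spellings map to pitch class 7, so they are enharmonically equivalent.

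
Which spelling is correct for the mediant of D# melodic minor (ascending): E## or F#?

F#

Each scale degree takes a distinct letter name. Degree 3 of a scale on D must use the letter F.
F# and E## are enharmonically the same pitch, but only F# uses the letter F, so it is the correct spelling here.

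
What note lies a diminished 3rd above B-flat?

Dbb

A third above B lands on the letter D.
A diminished third spans 2 semitones, so Bb moves to pitch class 0. On the letter D that is Dbb.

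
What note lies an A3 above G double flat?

Bb

G up a major third is B, so the target letter is B.
From Gbb, an augmented third is 5 semitones up: Bb.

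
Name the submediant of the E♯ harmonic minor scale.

C#

The E# harmonic minor scale runs E# F## G# A# B# C# D##.
Degree 6 is C#.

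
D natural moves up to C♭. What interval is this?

diminished seventh

Counting letters D–E–F–G–A–B–C gives a seventh.
D→Cb = 9 semitones, 2 narrower than the major seventh (11), so diminished.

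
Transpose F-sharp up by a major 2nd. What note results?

F up a major second is G, so the target letter is G.
From F#, a major second is 2 semitones up: G#.

G#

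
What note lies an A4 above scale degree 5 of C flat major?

C

Scale degree 5 of Cb major is Gb.
An augmented fourth (6 semitones) above Gb lands on the letter C, giving C.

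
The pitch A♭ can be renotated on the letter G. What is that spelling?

Plain G sits 1 semitone below Ab, so on the letter G the same pitch needs a sharp: G#.

G#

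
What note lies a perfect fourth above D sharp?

G#

D up a perfect fourth is G, so the target letter is G.
From D#, a perfect fourth is 5 semitones up: G#.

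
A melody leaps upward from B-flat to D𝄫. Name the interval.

diminished third

The letter names run B→D, a span of 2 letter steps, so the interval is some kind of third.
Bb to Dbb is 2 semitones. A major third is 4, so 2 makes it diminished.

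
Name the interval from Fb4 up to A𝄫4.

minor third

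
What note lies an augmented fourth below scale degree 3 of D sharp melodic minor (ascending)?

C

Scale degree 3 of D# melodic minor (ascending) is F#.
An augmented fourth (6 semitones) below F# lands on the letter C, giving C.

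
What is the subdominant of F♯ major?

B

The F# major scale runs F# G# A# B C# D# E#.
Degree 4 is B.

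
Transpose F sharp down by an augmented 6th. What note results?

Ab

A sixth below F lands on the letter A.
An augmented sixth spans 10 semitones, so F# moves to pitch class 8. On the letter A that is Ab.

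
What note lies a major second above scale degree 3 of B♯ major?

E##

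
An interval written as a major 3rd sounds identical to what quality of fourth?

diminished

A major third spans 4 semitones.
A fourth spanning 4 semitones is diminished (the perfect fourth is 5).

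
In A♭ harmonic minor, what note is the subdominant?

Degree 4 takes the letter 3 steps above A, which is D.
In harmonic minor, degree 4 sits 5 semitones above the tonic. Ab + 5 semitones is pitch class 1, spelled on D as Db.

Db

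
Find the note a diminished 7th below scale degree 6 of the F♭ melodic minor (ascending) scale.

Scale degree 6 of Fb melodic minor (ascending) is Db.
A diminished seventh (9 semitones) below Db lands on the letter E, giving E.

E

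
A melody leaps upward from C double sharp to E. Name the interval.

diminished third

The letter names run C→E, a span of 2 letter steps, so the interval is some kind of third.
C## to E is 2 semitones. A major third is 4, so 2 makes it diminished.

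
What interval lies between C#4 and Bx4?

augmented seventh

Counting letters C–D–E–F–G–A–B gives a seventh.
C#→B## = 12 semitones, 1 wider than the major seventh (11), so augmented.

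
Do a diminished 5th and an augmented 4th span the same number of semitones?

Yes

A diminished fifth spans 6 semitones; an augmented fourth spans 6.
They are enharmonically equivalent.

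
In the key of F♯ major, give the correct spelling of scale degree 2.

Degree 2 takes the letter 1 step above F, which is G.
In major, degree 2 sits 2 semitones above the tonic. F# + 2 semitones is pitch class 8, spelled on G as G#.

G#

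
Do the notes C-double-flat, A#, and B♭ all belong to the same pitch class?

Yes

Cbb is pitch class 10; A# is pitch class 10; Bb is pitch class 10.
All spellings map to pitch class 10, so they are enharmonically equivalent.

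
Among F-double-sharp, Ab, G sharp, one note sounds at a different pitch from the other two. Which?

F##

In 12-tone equal temperament, enharmonic equivalents share a pitch class. F## is pitch class 7; Ab is pitch class 8; G# is pitch class 8.
Ab and G# share pitch class 8, while F## is pitch class 7.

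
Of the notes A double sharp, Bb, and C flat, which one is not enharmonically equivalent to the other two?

Bb

In 12-tone equal temperament, enharmonic equivalents share a pitch class. A## is pitch class 11; Bb is pitch class 10; Cb is pitch class 11.
A## and Cb share pitch class 11, while Bb is pitch class 10.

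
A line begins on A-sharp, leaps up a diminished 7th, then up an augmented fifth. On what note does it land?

A diminished seventh up from A# is G (letter G, 9 semitones up).
An augmented fifth up from G is D# (letter D, 8 semitones up).

D#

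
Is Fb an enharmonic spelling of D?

No

Fb is pitch class 4; D is pitch class 2.
The pitch classes differ (4 vs. 2), so they are not enharmonic equivalents.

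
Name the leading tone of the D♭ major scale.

The Db major scale runs Db Eb F Gb Ab Bb C.
Degree 7 is C.

C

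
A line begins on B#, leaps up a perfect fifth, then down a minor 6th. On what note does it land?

A##

A perfect fifth up from B# is F## (letter F, 7 semitones up).
A minor sixth down from F## is A## (letter A, 8 semitones down).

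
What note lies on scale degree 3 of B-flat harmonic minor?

Db

Degree 3 takes the letter 2 steps above B, which is D.
In harmonic minor, degree 3 sits 3 semitones above the tonic. Bb + 3 semitones is pitch class 1, spelled on D as Db.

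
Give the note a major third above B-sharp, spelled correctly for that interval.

D##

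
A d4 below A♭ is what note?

A fourth below A lands on the letter E.
A diminished fourth spans 4 semitones, so Ab moves to pitch class 4. On the letter E that is E.

E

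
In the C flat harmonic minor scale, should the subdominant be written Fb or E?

Each scale degree takes a distinct letter name. Degree 4 of a scale on C must use the letter F.
Fb and E are enharmonically the same pitch, but only Fb uses the letter F, so it is the correct spelling here.

Fb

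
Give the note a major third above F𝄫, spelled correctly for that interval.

Abb

A third above F lands on the letter A.
A major third spans 4 semitones, so Fbb moves to pitch class 7. On the letter A that is Abb.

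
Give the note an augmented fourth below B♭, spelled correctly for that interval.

Fb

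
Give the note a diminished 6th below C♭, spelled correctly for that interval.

C down a major sixth is Eb, so the target letter is E.
From Cb, a diminished sixth is 7 semitones down: E.

E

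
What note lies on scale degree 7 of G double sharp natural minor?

Degree 7 takes the letter 6 steps above G, which is F.
In natural minor, degree 7 sits 10 semitones above the tonic. G## + 10 semitones is pitch class 7, spelled on F as F##.

F##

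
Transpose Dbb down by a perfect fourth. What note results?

Abb

A fourth below D lands on the letter A.
A perfect fourth spans 5 semitones, so Dbb moves to pitch class 7. On the letter A that is Abb.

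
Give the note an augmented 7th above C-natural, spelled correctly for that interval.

B#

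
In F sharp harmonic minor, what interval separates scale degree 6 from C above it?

Scale degree 6 of F# harmonic minor is D.
D up to C: letters D→C make it a seventh; 10 semitones makes it minor.

minor seventh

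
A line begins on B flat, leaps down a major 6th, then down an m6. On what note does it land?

F

A major sixth down from Bb is Db (letter D, 9 semitones down).
A minor sixth down from Db is F (letter F, 8 semitones down).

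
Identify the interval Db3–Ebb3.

minor second

The letter names run D→E, a span of 1 letter step, so the interval is some kind of second.
Db to Ebb is 1 semitone. A major second is 2, so 1 makes it minor.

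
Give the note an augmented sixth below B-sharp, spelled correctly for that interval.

D

A sixth below B lands on the letter D.
An augmented sixth spans 10 semitones, so B# moves to pitch class 2. On the letter D that is D.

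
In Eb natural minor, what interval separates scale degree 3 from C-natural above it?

augmented fourth

Scale degree 3 of Eb natural minor is Gb.
Gb up to C: letters G→C make it a fourth; 6 semitones makes it augmented.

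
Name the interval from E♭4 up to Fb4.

minor second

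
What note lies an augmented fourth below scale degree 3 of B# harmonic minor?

Scale degree 3 of B# harmonic minor is D#.
An augmented fourth (6 semitones) below D# lands on the letter A, giving A.

A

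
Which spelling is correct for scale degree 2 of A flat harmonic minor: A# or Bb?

Bb

Each scale degree takes a distinct letter name. Degree 2 of a scale on A must use the letter B.
Bb and A# are enharmonically the same pitch, but only Bb uses the letter B, so it is the correct spelling here.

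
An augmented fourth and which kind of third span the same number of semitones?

doubly augmented

An augmented fourth spans 6 semitones.
A third spanning 6 semitones is doubly augmented (the major third is 4).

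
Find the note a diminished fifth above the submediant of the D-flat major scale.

Fb

The submediant of Db major is Bb.
A diminished fifth (6 semitones) above Bb lands on the letter F, giving Fb.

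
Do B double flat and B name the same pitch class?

No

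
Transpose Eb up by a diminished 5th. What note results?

A fifth above E lands on the letter B.
A diminished fifth spans 6 semitones, so Eb moves to pitch class 9. On the letter B that is Bbb.

Bbb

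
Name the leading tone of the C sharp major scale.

Degree 7 takes the letter 6 steps above C, which is B.
In major, degree 7 sits 11 semitones above the tonic. C# + 11 semitones is pitch class 0, spelled on B as B#.

B#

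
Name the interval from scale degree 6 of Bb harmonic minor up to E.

Scale degree 6 of Bb harmonic minor is Gb.
Gb up to E: letters G→E make it a sixth; 10 semitones makes it augmented.

augmented sixth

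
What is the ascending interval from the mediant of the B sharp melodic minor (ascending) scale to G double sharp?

augmented fourth

The mediant of B# melodic minor (ascending) is D#.
D# up to G##: letters D→G make it a fourth; 6 semitones makes it augmented.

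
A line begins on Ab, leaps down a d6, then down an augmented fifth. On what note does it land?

F

A diminished sixth down from Ab is C# (letter C, 7 semitones down).
An augmented fifth down from C# is F (letter F, 8 semitones down).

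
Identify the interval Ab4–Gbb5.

Counting letters A–B–C–D–E–F–G gives a seventh.
Ab→Gbb = 9 semitones, 2 narrower than the major seventh (11), so diminished.

diminished seventh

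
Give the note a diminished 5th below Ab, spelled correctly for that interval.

A down a perfect fifth is D, so the target letter is D.
From Ab, a diminished fifth is 6 semitones down: D.

D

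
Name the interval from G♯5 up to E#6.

Counting letters G–A–B–C–D–E gives a sixth.
G#→E# = 9 semitones, exactly the major sixth.

major sixth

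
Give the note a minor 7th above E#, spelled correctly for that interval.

D#

E up a major seventh is D#, so the target letter is D.
From E#, a minor seventh is 10 semitones up: D#.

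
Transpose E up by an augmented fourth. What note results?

E up a perfect fourth is A, so the target letter is A.
From E, an augmented fourth is 6 semitones up: A#.

A#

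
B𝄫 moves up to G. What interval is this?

The letter names run B→G, a span of 5 letter steps, so the interval is some kind of sixth.
Bbb to G is 10 semitones. A major sixth is 9, so 10 makes it augmented.

augmented sixth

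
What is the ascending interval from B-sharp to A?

Counting letters B–C–D–E–F–G–A gives a seventh.
B#→A = 9 semitones, 2 narrower than the major seventh (11), so diminished.

diminished seventh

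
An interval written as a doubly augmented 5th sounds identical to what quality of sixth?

major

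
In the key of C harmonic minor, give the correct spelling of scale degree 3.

The C harmonic minor scale runs C D Eb F G Ab B.
Degree 3 is Eb.

Eb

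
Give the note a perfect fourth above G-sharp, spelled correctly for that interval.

C#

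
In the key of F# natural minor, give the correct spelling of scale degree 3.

Degree 3 takes the letter 2 steps above F, which is A.
In natural minor, degree 3 sits 3 semitones above the tonic. F# + 3 semitones is pitch class 9, spelled on A as A.

A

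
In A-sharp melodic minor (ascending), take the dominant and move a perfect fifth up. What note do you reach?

The dominant of A# melodic minor (ascending) is E#.
A perfect fifth (7 semitones) above E# lands on the letter B, giving B#.

B#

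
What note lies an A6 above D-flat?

A sixth above D lands on the letter B.
An augmented sixth spans 10 semitones, so Db moves to pitch class 11. On the letter B that is B.

B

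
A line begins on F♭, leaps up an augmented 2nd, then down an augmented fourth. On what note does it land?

Db

An augmented second up from Fb is G (letter G, 3 semitones up).
An augmented fourth down from G is Db (letter D, 6 semitones down).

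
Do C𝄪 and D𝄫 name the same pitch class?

C## is pitch class 2; Dbb is pitch class 0.
The pitch classes differ (2 vs. 0), so they are not enharmonic equivalents.

No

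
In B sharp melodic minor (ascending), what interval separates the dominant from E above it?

The dominant of B# melodic minor (ascending) is F##.
F## up to E: letters F→E make it a seventh; 9 semitones makes it diminished.

diminished seventh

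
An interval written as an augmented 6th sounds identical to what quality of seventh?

minor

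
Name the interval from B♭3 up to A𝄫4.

diminished seventh

The letter names run B→A, a span of 6 letter steps, so the interval is some kind of seventh.
Bb to Abb is 9 semitones. A major seventh is 11, so 9 makes it diminished.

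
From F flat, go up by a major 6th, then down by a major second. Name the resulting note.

Cb

A major sixth up from Fb is Db (letter D, 9 semitones up).
A major second down from Db is Cb (letter C, 2 semitones down).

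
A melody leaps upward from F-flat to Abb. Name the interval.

Counting letters F–G–A gives a third.
Fb→Abb = 3 semitones, 1 narrower than the major third (4), so minor.

minor third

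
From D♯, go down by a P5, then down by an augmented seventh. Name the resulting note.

A perfect fifth down from D# is G# (letter G, 7 semitones down).
An augmented seventh down from G# is Ab (letter A, 12 semitones down).

Ab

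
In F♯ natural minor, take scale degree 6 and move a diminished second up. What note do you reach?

Scale degree 6 of F# natural minor is D.
A diminished second (0 semitones) above D lands on the letter E, giving Ebb.

Ebb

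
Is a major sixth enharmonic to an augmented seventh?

No

A major sixth spans 9 semitones; an augmented seventh spans 12.
The spans differ, so they are not enharmonic equivalents.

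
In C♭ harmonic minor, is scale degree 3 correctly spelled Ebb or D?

Ebb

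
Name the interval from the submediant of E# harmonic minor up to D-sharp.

The submediant of E# harmonic minor is C#.
C# up to D#: letters C→D make it a second; 2 semitones makes it major.

major second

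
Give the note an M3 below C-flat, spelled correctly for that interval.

C down a major third is Ab, so the target letter is A.
From Cb, a major third is 4 semitones down: Abb.

Abb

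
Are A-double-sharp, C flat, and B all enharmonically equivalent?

Yes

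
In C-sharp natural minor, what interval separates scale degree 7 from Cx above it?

augmented second

Scale degree 7 of C# natural minor is B.
B up to C##: letters B→C make it a second; 3 semitones makes it augmented.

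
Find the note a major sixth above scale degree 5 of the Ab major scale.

C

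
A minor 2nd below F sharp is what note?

E#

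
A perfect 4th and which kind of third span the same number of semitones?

A perfect fourth spans 5 semitones.
A third spanning 5 semitones is augmented (the major third is 4).

augmented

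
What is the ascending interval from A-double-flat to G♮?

augmented seventh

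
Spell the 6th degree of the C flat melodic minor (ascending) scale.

Ab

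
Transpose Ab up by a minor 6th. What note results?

A sixth above A lands on the letter F.
A minor sixth spans 8 semitones, so Ab moves to pitch class 4. On the letter F that is Fb.

Fb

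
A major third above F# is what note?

F up a major third is A, so the target letter is A.
From F#, a major third is 4 semitones up: A#.

A#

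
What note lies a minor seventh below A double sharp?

B##

A seventh below A lands on the letter B.
A minor seventh spans 10 semitones, so A## moves to pitch class 1. On the letter B that is B##.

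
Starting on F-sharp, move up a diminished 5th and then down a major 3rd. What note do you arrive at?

A diminished fifth up from F# is C (letter C, 6 semitones up).
A major third down from C is Ab (letter A, 4 semitones down).

Ab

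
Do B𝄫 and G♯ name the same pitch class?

No

Two spellings are enharmonically equivalent only if they share a pitch class.
Here Bbb → 9, G# → 8; 8 ≠ 9, so they are not.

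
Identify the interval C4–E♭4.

The letter names run C→E, a span of 2 letter steps, so the interval is some kind of third.
C to Eb is 3 semitones. A major third is 4, so 3 makes it minor.

minor third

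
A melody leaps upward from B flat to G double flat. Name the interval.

The letter names run B→G, a span of 5 letter steps, so the interval is some kind of sixth.
Bb to Gbb is 7 semitones. A major sixth is 9, so 7 makes it diminished.

diminished sixth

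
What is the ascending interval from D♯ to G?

diminished fourth

The letter names run D→G, a span of 3 letter steps, so the interval is some kind of fourth.
D# to G is 4 semitones. A perfect fourth is 5, so 4 makes it diminished.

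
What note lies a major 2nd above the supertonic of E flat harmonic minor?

G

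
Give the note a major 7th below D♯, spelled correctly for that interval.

E

D down a major seventh is Eb, so the target letter is E.
From D#, a major seventh is 11 semitones down: E.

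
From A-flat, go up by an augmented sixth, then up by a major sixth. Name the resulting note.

An augmented sixth up from Ab is F# (letter F, 10 semitones up).
A major sixth up from F# is D# (letter D, 9 semitones up).

D#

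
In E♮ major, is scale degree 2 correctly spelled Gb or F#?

Each scale degree takes a distinct letter name. Degree 2 of a scale on E must use the letter F.
F# and Gb are enharmonically the same pitch, but only F# uses the letter F, so it is the correct spelling here.

F#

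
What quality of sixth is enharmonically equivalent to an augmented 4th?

doubly diminished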